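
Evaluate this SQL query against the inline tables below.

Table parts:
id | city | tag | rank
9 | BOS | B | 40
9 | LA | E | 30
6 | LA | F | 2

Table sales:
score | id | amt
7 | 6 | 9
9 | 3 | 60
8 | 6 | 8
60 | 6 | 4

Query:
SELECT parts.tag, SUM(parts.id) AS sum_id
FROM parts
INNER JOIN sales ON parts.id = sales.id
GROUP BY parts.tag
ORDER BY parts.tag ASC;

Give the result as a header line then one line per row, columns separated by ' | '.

== RESULT ==
parts.tag | sum_id
F | 18

Derivation:
After JOIN sales (3 rows):
parts.id | parts.city | parts.tag | parts.rank | sales.score | sales.id | sales.amt
6 | LA | F | 2 | 7 | 6 | 9
6 | LA | F | 2 | 8 | 6 | 8
6 | LA | F | 2 | 60 | 6 | 4
After GROUP BY (1 rows):
parts.tag | sum_id
F | 18
After ORDER BY (1 rows):
parts.tag | sum_id
F | 18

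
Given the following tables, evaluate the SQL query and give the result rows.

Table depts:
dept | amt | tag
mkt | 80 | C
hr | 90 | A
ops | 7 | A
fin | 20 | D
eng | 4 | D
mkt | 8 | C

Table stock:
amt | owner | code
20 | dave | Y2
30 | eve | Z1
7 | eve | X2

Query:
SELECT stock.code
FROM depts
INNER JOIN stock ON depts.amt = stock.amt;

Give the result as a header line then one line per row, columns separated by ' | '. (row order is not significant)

After JOIN stock (2 rows):
depts.dept | depts.amt | depts.tag | stock.amt | stock.owner | stock.code
ops | 7 | A | 7 | eve | X2
fin | 20 | D | 20 | dave | Y2
After SELECT (2 rows):
stock.code
X2
Y2

== RESULT ==
stock.code
X2
Y2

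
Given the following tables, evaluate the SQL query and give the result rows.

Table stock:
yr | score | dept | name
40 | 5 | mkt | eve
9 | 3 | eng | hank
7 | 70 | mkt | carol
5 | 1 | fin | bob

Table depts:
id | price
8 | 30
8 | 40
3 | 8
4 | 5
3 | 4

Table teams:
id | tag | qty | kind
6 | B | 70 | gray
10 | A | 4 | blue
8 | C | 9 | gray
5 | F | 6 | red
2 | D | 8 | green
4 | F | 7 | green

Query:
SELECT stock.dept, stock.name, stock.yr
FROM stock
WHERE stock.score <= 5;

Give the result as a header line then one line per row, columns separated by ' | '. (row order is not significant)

== RESULT ==
stock.dept | stock.name | stock.yr
mkt | eve | 40
eng | hank | 9
fin | bob | 5

Derivation:
After WHERE (3 rows):
stock.yr | stock.score | stock.dept | stock.name
40 | 5 | mkt | eve
9 | 3 | eng | hank
5 | 1 | fin | bob
After SELECT (3 rows):
stock.dept | stock.name | stock.yr
mkt | eve | 40
eng | hank | 9
fin | bob | 5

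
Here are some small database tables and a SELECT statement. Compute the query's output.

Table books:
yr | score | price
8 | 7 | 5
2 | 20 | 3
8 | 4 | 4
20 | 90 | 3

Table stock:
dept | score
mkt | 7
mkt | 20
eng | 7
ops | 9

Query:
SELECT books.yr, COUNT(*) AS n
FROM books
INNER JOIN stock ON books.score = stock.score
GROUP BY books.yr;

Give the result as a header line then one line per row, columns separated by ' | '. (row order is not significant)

== RESULT ==
books.yr | n
8 | 2
2 | 1

Derivation:
After JOIN stock (3 rows):
books.yr | books.score | books.price | stock.dept | stock.score
8 | 7 | 5 | mkt | 7
8 | 7 | 5 | eng | 7
2 | 20 | 3 | mkt | 20
After GROUP BY (2 rows):
books.yr | n
8 | 2
2 | 1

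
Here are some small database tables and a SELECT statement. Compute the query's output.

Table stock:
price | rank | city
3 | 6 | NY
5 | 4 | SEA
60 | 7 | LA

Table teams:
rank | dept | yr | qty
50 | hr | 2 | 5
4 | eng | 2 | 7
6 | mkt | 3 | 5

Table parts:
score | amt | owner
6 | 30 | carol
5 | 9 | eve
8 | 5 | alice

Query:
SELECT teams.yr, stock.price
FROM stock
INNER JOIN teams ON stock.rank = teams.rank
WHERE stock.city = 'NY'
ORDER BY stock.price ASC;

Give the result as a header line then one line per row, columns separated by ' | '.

After JOIN teams (2 rows):
stock.price | stock.rank | stock.city | teams.rank | teams.dept | teams.yr | teams.qty
3 | 6 | NY | 6 | mkt | 3 | 5
5 | 4 | SEA | 4 | eng | 2 | 7
After WHERE (1 rows):
stock.price | stock.rank | stock.city | teams.rank | teams.dept | teams.yr | teams.qty
3 | 6 | NY | 6 | mkt | 3 | 5
After SELECT (1 rows):
teams.yr | stock.price
3 | 3
After ORDER BY (1 rows):
teams.yr | stock.price
3 | 3

== RESULT ==
teams.yr | stock.price
3 | 3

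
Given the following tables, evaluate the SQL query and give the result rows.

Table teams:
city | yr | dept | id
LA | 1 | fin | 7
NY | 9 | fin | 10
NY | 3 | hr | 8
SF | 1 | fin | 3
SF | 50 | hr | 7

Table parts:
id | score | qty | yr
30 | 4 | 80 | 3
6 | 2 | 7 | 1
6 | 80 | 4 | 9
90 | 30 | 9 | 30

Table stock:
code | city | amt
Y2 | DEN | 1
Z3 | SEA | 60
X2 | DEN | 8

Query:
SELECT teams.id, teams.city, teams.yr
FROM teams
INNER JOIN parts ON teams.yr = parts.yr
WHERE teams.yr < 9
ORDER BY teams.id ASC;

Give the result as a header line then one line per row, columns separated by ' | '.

After JOIN parts (4 rows):
teams.city | teams.yr | teams.dept | teams.id | parts.id | parts.score | parts.qty | parts.yr
LA | 1 | fin | 7 | 6 | 2 | 7 | 1
NY | 9 | fin | 10 | 6 | 80 | 4 | 9
NY | 3 | hr | 8 | 30 | 4 | 80 | 3
SF | 1 | fin | 3 | 6 | 2 | 7 | 1
After WHERE (3 rows):
teams.city | teams.yr | teams.dept | teams.id | parts.id | parts.score | parts.qty | parts.yr
LA | 1 | fin | 7 | 6 | 2 | 7 | 1
NY | 3 | hr | 8 | 30 | 4 | 80 | 3
SF | 1 | fin | 3 | 6 | 2 | 7 | 1
After SELECT (3 rows):
teams.id | teams.city | teams.yr
7 | LA | 1
8 | NY | 3
3 | SF | 1
After ORDER BY (3 rows):
teams.id | teams.city | teams.yr
3 | SF | 1
7 | LA | 1
8 | NY | 3

== RESULT ==
teams.id | teams.city | teams.yr
3 | SF | 1
7 | LA | 1
8 | NY | 3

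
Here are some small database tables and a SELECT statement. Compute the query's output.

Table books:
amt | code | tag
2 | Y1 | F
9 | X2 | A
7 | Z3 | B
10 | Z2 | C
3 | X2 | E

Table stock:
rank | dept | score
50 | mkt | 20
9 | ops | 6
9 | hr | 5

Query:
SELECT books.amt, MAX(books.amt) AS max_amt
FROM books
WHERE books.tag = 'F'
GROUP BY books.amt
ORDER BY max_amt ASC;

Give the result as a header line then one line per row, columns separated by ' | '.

== RESULT ==
books.amt | max_amt
2 | 2

Derivation:
After WHERE (1 rows):
books.amt | books.code | books.tag
2 | Y1 | F
After GROUP BY (1 rows):
books.amt | max_amt
2 | 2
After ORDER BY (1 rows):
books.amt | max_amt
2 | 2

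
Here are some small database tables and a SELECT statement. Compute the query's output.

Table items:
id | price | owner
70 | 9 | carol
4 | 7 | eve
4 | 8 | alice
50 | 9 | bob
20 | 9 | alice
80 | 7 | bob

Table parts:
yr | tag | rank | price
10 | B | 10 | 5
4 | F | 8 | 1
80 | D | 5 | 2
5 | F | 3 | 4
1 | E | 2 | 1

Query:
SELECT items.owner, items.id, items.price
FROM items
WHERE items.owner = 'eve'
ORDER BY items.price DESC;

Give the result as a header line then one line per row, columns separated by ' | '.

== RESULT ==
items.owner | items.id | items.price
eve | 4 | 7

Derivation:
After WHERE (1 rows):
items.id | items.price | items.owner
4 | 7 | eve
After SELECT (1 rows):
items.owner | items.id | items.price
eve | 4 | 7
After ORDER BY (1 rows):
items.owner | items.id | items.price
eve | 4 | 7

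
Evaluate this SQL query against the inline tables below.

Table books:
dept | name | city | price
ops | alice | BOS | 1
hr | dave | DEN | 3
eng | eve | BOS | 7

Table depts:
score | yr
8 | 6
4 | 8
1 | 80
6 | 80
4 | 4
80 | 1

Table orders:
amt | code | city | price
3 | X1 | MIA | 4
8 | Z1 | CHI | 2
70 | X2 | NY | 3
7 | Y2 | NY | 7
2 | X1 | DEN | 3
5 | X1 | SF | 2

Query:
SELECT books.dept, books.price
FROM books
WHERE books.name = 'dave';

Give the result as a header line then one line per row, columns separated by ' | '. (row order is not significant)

== RESULT ==
books.dept | books.price
hr | 3

Derivation:
After WHERE (1 rows):
books.dept | books.name | books.city | books.price
hr | dave | DEN | 3
After SELECT (1 rows):
books.dept | books.price
hr | 3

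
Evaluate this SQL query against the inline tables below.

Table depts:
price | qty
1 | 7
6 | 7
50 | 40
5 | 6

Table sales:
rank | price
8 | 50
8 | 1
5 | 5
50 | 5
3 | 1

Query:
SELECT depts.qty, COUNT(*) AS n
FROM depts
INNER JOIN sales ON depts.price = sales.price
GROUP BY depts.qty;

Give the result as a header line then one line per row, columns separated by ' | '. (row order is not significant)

== RESULT ==
depts.qty | n
7 | 2
40 | 1
6 | 2

Derivation:
After JOIN sales (5 rows):
depts.price | depts.qty | sales.rank | sales.price
1 | 7 | 8 | 1
1 | 7 | 3 | 1
50 | 40 | 8 | 50
5 | 6 | 5 | 5
5 | 6 | 50 | 5
After GROUP BY (3 rows):
depts.qty | n
7 | 2
40 | 1
6 | 2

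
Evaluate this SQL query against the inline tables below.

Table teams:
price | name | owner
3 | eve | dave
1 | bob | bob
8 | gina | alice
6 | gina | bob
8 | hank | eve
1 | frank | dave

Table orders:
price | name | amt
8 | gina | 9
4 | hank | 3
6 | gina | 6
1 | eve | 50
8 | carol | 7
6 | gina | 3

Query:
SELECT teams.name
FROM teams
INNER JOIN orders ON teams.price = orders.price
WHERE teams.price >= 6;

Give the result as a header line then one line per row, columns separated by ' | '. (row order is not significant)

== RESULT ==
teams.name
gina
gina
gina
gina
hank
hank

Derivation:
After JOIN orders (8 rows):
teams.price | teams.name | teams.owner | orders.price | orders.name | orders.amt
1 | bob | bob | 1 | eve | 50
8 | gina | alice | 8 | gina | 9
8 | gina | alice | 8 | carol | 7
6 | gina | bob | 6 | gina | 6
6 | gina | bob | 6 | gina | 3
8 | hank | eve | 8 | gina | 9
8 | hank | eve | 8 | carol | 7
1 | frank | dave | 1 | eve | 50
After WHERE (6 rows):
teams.price | teams.name | teams.owner | orders.price | orders.name | orders.amt
8 | gina | alice | 8 | gina | 9
8 | gina | alice | 8 | carol | 7
6 | gina | bob | 6 | gina | 6
6 | gina | bob | 6 | gina | 3
8 | hank | eve | 8 | gina | 9
8 | hank | eve | 8 | carol | 7
After SELECT (6 rows):
teams.name
gina
gina
gina
gina
hank
hank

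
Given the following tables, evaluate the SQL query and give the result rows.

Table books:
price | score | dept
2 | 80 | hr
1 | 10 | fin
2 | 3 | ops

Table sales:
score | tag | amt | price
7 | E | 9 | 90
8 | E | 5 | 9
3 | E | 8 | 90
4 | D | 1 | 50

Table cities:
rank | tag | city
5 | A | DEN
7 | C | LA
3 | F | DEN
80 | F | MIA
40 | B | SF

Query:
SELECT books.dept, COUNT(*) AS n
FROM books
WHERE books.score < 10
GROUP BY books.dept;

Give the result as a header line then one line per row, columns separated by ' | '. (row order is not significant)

After WHERE (1 rows):
books.price | books.score | books.dept
2 | 3 | ops
After GROUP BY (1 rows):
books.dept | n
ops | 1

== RESULT ==
books.dept | n
ops | 1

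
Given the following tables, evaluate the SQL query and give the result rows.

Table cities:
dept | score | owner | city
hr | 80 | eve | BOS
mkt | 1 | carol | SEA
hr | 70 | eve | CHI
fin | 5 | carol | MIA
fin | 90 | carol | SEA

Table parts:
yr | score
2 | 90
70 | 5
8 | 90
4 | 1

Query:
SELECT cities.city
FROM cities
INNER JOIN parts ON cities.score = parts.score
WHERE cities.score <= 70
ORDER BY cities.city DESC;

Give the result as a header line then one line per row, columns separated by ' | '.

After JOIN parts (4 rows):
cities.dept | cities.score | cities.owner | cities.city | parts.yr | parts.score
mkt | 1 | carol | SEA | 4 | 1
fin | 5 | carol | MIA | 70 | 5
fin | 90 | carol | SEA | 2 | 90
fin | 90 | carol | SEA | 8 | 90
After WHERE (2 rows):
cities.dept | cities.score | cities.owner | cities.city | parts.yr | parts.score
mkt | 1 | carol | SEA | 4 | 1
fin | 5 | carol | MIA | 70 | 5
After SELECT (2 rows):
cities.city
SEA
MIA
After ORDER BY (2 rows):
cities.city
SEA
MIA

== RESULT ==
cities.city
SEA
MIA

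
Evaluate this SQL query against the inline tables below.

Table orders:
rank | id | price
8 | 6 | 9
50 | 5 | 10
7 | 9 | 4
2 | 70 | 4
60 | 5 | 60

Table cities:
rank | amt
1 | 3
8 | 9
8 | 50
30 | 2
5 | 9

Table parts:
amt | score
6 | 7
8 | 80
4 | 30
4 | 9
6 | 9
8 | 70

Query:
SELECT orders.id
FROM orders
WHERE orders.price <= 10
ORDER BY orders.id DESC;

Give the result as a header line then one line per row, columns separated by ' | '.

== RESULT ==
orders.id
70
9
6
5

Derivation:
After WHERE (4 rows):
orders.rank | orders.id | orders.price
8 | 6 | 9
50 | 5 | 10
7 | 9 | 4
2 | 70 | 4
After SELECT (4 rows):
orders.id
6
5
9
70
After ORDER BY (4 rows):
orders.id
70
9
6
5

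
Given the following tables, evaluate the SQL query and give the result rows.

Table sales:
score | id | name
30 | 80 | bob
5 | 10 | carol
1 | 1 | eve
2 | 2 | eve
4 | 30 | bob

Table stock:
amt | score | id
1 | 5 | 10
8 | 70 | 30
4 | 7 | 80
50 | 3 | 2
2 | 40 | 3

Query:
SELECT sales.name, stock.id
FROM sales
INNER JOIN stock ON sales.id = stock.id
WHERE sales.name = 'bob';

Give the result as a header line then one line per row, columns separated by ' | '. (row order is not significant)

After JOIN stock (4 rows):
sales.score | sales.id | sales.name | stock.amt | stock.score | stock.id
30 | 80 | bob | 4 | 7 | 80
5 | 10 | carol | 1 | 5 | 10
2 | 2 | eve | 50 | 3 | 2
4 | 30 | bob | 8 | 70 | 30
After WHERE (2 rows):
sales.score | sales.id | sales.name | stock.amt | stock.score | stock.id
30 | 80 | bob | 4 | 7 | 80
4 | 30 | bob | 8 | 70 | 30
After SELECT (2 rows):
sales.name | stock.id
bob | 80
bob | 30

== RESULT ==
sales.name | stock.id
bob | 80
bob | 30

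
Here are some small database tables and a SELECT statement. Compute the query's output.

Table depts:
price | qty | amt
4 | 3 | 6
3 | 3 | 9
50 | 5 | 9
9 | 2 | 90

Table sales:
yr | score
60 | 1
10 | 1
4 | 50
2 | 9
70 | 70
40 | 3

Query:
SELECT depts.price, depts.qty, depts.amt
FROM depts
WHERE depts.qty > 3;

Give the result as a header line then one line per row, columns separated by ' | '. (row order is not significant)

After WHERE (1 rows):
depts.price | depts.qty | depts.amt
50 | 5 | 9
After SELECT (1 rows):
depts.price | depts.qty | depts.amt
50 | 5 | 9

== RESULT ==
depts.price | depts.qty | depts.amt
50 | 5 | 9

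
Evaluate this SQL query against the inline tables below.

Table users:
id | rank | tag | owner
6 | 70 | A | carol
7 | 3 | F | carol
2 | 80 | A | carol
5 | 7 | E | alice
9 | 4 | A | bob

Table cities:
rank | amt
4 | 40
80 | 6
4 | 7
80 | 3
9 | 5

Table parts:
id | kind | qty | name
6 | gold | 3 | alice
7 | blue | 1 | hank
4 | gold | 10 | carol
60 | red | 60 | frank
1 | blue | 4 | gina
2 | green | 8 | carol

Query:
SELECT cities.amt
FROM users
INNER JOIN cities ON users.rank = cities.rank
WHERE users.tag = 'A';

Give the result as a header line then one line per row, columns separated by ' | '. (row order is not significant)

After JOIN cities (4 rows):
users.id | users.rank | users.tag | users.owner | cities.rank | cities.amt
2 | 80 | A | carol | 80 | 6
2 | 80 | A | carol | 80 | 3
9 | 4 | A | bob | 4 | 40
9 | 4 | A | bob | 4 | 7
After WHERE (4 rows):
users.id | users.rank | users.tag | users.owner | cities.rank | cities.amt
2 | 80 | A | carol | 80 | 6
2 | 80 | A | carol | 80 | 3
9 | 4 | A | bob | 4 | 40
9 | 4 | A | bob | 4 | 7
After SELECT (4 rows):
cities.amt
6
3
40
7

== RESULT ==
cities.amt
6
3
40
7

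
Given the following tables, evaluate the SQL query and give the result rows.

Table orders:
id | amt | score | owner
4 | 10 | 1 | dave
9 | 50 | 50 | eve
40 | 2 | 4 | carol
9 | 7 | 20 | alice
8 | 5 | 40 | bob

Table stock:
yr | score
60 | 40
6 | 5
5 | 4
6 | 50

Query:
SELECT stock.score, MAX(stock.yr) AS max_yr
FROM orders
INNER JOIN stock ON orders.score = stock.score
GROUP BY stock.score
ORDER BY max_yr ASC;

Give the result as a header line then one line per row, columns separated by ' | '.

== RESULT ==
stock.score | max_yr
4 | 5
50 | 6
40 | 60

Derivation:
After JOIN stock (3 rows):
orders.id | orders.amt | orders.score | orders.owner | stock.yr | stock.score
9 | 50 | 50 | eve | 6 | 50
40 | 2 | 4 | carol | 5 | 4
8 | 5 | 40 | bob | 60 | 40
After GROUP BY (3 rows):
stock.score | max_yr
50 | 6
4 | 5
40 | 60
After ORDER BY (3 rows):
stock.score | max_yr
4 | 5
50 | 6
40 | 60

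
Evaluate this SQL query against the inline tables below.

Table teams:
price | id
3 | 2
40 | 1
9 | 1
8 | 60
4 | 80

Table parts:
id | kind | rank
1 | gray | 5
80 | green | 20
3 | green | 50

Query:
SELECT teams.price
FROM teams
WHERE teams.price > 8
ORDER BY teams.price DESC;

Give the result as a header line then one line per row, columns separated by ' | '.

== RESULT ==
teams.price
40
9

Derivation:
After WHERE (2 rows):
teams.price | teams.id
40 | 1
9 | 1
After SELECT (2 rows):
teams.price
40
9
After ORDER BY (2 rows):
teams.price
40
9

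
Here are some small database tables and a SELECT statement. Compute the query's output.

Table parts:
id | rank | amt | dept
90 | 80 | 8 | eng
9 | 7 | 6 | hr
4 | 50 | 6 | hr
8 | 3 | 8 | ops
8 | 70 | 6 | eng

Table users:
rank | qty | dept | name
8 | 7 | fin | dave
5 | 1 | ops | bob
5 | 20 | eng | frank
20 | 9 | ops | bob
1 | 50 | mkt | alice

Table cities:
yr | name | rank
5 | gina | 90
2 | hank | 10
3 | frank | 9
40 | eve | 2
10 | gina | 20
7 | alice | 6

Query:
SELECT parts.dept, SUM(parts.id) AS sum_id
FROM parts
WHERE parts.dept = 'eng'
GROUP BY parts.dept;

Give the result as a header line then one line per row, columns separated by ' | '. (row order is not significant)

After WHERE (2 rows):
parts.id | parts.rank | parts.amt | parts.dept
90 | 80 | 8 | eng
8 | 70 | 6 | eng
After GROUP BY (1 rows):
parts.dept | sum_id
eng | 98

== RESULT ==
parts.dept | sum_id
eng | 98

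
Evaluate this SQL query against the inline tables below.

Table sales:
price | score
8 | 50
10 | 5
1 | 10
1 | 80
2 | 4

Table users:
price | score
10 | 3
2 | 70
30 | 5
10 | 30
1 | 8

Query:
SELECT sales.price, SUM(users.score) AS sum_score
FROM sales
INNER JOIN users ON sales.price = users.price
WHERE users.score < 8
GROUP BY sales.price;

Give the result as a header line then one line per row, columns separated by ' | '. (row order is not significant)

== RESULT ==
sales.price | sum_score
10 | 3

Derivation:
After JOIN users (5 rows):
sales.price | sales.score | users.price | users.score
10 | 5 | 10 | 3
10 | 5 | 10 | 30
1 | 10 | 1 | 8
1 | 80 | 1 | 8
2 | 4 | 2 | 70
After WHERE (1 rows):
sales.price | sales.score | users.price | users.score
10 | 5 | 10 | 3
After GROUP BY (1 rows):
sales.price | sum_score
10 | 3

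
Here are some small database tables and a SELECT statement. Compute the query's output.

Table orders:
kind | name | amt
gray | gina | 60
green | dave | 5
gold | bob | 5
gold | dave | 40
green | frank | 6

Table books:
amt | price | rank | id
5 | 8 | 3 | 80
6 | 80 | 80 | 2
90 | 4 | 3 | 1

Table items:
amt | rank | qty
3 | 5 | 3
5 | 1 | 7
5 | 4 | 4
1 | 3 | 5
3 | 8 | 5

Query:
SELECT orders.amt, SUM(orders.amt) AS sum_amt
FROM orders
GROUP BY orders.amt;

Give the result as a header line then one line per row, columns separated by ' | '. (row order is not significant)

== RESULT ==
orders.amt | sum_amt
60 | 60
5 | 10
40 | 40
6 | 6

Derivation:
After GROUP BY (4 rows):
orders.amt | sum_amt
60 | 60
5 | 10
40 | 40
6 | 6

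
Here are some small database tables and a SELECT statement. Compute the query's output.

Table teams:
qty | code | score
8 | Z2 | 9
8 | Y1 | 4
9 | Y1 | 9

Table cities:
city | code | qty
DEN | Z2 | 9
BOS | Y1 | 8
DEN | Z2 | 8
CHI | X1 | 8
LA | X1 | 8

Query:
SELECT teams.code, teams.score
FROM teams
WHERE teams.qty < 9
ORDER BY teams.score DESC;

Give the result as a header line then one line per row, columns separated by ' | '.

== RESULT ==
teams.code | teams.score
Z2 | 9
Y1 | 4

Derivation:
After WHERE (2 rows):
teams.qty | teams.code | teams.score
8 | Z2 | 9
8 | Y1 | 4
After SELECT (2 rows):
teams.code | teams.score
Z2 | 9
Y1 | 4
After ORDER BY (2 rows):
teams.code | teams.score
Z2 | 9
Y1 | 4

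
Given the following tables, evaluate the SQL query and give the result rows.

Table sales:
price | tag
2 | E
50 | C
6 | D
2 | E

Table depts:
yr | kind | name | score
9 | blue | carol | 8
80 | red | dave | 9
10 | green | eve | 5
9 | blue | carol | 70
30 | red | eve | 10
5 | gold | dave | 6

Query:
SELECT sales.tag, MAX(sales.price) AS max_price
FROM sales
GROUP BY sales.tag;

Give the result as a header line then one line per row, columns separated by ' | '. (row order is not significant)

== RESULT ==
sales.tag | max_price
E | 2
C | 50
D | 6

Derivation:
After GROUP BY (3 rows):
sales.tag | max_price
E | 2
C | 50
D | 6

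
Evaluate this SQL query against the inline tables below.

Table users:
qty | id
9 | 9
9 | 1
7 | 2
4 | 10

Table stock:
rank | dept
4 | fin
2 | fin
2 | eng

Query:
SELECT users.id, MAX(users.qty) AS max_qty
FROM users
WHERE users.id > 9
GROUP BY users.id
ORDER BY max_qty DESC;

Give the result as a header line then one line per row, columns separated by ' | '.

== RESULT ==
users.id | max_qty
10 | 4

Derivation:
After WHERE (1 rows):
users.qty | users.id
4 | 10
After GROUP BY (1 rows):
users.id | max_qty
10 | 4
After ORDER BY (1 rows):
users.id | max_qty
10 | 4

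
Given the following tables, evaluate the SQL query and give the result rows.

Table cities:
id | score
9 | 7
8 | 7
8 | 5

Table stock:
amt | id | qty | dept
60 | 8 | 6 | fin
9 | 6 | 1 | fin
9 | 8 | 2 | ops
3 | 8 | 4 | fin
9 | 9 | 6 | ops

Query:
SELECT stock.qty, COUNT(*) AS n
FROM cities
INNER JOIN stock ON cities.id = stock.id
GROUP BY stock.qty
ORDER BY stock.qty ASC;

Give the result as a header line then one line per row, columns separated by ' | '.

== RESULT ==
stock.qty | n
2 | 2
4 | 2
6 | 3

Derivation:
After JOIN stock (7 rows):
cities.id | cities.score | stock.amt | stock.id | stock.qty | stock.dept
9 | 7 | 9 | 9 | 6 | ops
8 | 7 | 60 | 8 | 6 | fin
8 | 7 | 9 | 8 | 2 | ops
8 | 7 | 3 | 8 | 4 | fin
8 | 5 | 60 | 8 | 6 | fin
8 | 5 | 9 | 8 | 2 | ops
8 | 5 | 3 | 8 | 4 | fin
After GROUP BY (3 rows):
stock.qty | n
6 | 3
2 | 2
4 | 2
After ORDER BY (3 rows):
stock.qty | n
2 | 2
4 | 2
6 | 3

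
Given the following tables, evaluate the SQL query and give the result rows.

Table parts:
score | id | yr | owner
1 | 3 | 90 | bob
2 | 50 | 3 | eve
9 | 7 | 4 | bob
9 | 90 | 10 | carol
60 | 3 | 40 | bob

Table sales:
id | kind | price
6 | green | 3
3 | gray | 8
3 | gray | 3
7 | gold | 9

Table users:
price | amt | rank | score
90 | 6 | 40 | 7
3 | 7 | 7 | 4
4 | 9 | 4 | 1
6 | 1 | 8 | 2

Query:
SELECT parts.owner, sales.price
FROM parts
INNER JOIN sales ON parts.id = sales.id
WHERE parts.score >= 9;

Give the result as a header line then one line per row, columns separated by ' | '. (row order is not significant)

After JOIN sales (5 rows):
parts.score | parts.id | parts.yr | parts.owner | sales.id | sales.kind | sales.price
1 | 3 | 90 | bob | 3 | gray | 8
1 | 3 | 90 | bob | 3 | gray | 3
9 | 7 | 4 | bob | 7 | gold | 9
60 | 3 | 40 | bob | 3 | gray | 8
60 | 3 | 40 | bob | 3 | gray | 3
After WHERE (3 rows):
parts.score | parts.id | parts.yr | parts.owner | sales.id | sales.kind | sales.price
9 | 7 | 4 | bob | 7 | gold | 9
60 | 3 | 40 | bob | 3 | gray | 8
60 | 3 | 40 | bob | 3 | gray | 3
After SELECT (3 rows):
parts.owner | sales.price
bob | 9
bob | 8
bob | 3

== RESULT ==
parts.owner | sales.price
bob | 9
bob | 8
bob | 3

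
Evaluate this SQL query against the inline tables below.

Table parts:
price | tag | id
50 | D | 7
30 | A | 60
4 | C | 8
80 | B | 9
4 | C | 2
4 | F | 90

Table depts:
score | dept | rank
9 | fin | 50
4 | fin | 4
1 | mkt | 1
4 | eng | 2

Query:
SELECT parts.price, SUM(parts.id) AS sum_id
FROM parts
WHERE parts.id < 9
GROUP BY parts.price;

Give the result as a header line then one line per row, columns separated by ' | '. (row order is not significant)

After WHERE (3 rows):
parts.price | parts.tag | parts.id
50 | D | 7
4 | C | 8
4 | C | 2
After GROUP BY (2 rows):
parts.price | sum_id
50 | 7
4 | 10

== RESULT ==
parts.price | sum_id
50 | 7
4 | 10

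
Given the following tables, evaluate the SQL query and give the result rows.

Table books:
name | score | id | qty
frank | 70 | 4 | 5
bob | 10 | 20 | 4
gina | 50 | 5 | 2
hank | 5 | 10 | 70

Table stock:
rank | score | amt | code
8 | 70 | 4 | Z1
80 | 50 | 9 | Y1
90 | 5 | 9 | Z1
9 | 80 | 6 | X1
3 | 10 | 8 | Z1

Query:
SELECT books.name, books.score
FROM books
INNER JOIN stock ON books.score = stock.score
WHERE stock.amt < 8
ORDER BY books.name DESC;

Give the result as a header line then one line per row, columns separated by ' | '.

After JOIN stock (4 rows):
books.name | books.score | books.id | books.qty | stock.rank | stock.score | stock.amt | stock.code
frank | 70 | 4 | 5 | 8 | 70 | 4 | Z1
bob | 10 | 20 | 4 | 3 | 10 | 8 | Z1
gina | 50 | 5 | 2 | 80 | 50 | 9 | Y1
hank | 5 | 10 | 70 | 90 | 5 | 9 | Z1
After WHERE (1 rows):
books.name | books.score | books.id | books.qty | stock.rank | stock.score | stock.amt | stock.code
frank | 70 | 4 | 5 | 8 | 70 | 4 | Z1
After SELECT (1 rows):
books.name | books.score
frank | 70
After ORDER BY (1 rows):
books.name | books.score
frank | 70

== RESULT ==
books.name | books.score
frank | 70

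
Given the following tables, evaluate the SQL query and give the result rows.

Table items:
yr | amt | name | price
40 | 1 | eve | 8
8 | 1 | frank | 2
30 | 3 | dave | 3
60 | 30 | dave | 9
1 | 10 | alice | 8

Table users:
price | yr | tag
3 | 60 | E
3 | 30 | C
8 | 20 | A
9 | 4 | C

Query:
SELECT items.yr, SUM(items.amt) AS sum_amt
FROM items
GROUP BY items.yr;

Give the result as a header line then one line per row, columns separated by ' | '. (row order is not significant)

== RESULT ==
items.yr | sum_amt
40 | 1
8 | 1
30 | 3
60 | 30
1 | 10

Derivation:
After GROUP BY (5 rows):
items.yr | sum_amt
40 | 1
8 | 1
30 | 3
60 | 30
1 | 10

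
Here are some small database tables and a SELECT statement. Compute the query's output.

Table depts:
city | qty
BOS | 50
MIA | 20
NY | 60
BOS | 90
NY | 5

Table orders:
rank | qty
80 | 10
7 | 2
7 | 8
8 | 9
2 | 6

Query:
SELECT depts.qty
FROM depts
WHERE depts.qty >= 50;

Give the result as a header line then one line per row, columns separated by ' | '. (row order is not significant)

After WHERE (3 rows):
depts.city | depts.qty
BOS | 50
NY | 60
BOS | 90
After SELECT (3 rows):
depts.qty
50
60
90

== RESULT ==
depts.qty
50
60
90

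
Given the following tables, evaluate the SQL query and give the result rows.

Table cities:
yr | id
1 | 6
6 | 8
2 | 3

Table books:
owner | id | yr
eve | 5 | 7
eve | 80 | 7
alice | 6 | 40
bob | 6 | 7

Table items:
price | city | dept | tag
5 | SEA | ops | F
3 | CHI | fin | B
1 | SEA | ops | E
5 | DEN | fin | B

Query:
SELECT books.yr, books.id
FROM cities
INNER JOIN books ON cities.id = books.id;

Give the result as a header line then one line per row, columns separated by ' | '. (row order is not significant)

After JOIN books (2 rows):
cities.yr | cities.id | books.owner | books.id | books.yr
1 | 6 | alice | 6 | 40
1 | 6 | bob | 6 | 7
After SELECT (2 rows):
books.yr | books.id
40 | 6
7 | 6

== RESULT ==
books.yr | books.id
40 | 6
7 | 6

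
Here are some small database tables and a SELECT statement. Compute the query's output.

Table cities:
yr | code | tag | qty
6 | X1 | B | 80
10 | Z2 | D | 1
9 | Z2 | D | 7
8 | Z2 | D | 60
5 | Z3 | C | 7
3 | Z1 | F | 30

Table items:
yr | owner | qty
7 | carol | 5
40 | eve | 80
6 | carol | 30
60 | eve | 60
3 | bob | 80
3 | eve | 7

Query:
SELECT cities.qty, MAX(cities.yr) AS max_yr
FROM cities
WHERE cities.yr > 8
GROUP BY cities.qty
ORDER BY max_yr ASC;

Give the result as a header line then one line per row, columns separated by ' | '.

== RESULT ==
cities.qty | max_yr
7 | 9
1 | 10

Derivation:
After WHERE (2 rows):
cities.yr | cities.code | cities.tag | cities.qty
10 | Z2 | D | 1
9 | Z2 | D | 7
After GROUP BY (2 rows):
cities.qty | max_yr
1 | 10
7 | 9
After ORDER BY (2 rows):
cities.qty | max_yr
7 | 9
1 | 10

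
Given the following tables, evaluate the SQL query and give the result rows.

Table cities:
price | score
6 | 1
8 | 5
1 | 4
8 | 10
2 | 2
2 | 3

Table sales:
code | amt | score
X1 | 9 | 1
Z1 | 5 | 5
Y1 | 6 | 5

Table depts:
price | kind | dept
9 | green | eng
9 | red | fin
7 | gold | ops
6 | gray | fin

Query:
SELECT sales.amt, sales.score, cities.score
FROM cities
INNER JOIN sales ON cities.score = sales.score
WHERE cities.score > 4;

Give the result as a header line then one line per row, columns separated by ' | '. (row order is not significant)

== RESULT ==
sales.amt | sales.score | cities.score
5 | 5 | 5
6 | 5 | 5

Derivation:
After JOIN sales (3 rows):
cities.price | cities.score | sales.code | sales.amt | sales.score
6 | 1 | X1 | 9 | 1
8 | 5 | Z1 | 5 | 5
8 | 5 | Y1 | 6 | 5
After WHERE (2 rows):
cities.price | cities.score | sales.code | sales.amt | sales.score
8 | 5 | Z1 | 5 | 5
8 | 5 | Y1 | 6 | 5
After SELECT (2 rows):
sales.amt | sales.score | cities.score
5 | 5 | 5
6 | 5 | 5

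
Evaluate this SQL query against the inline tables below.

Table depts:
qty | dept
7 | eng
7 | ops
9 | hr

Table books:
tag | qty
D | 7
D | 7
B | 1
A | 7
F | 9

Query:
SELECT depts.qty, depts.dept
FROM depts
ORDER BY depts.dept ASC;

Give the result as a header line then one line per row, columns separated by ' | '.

== RESULT ==
depts.qty | depts.dept
7 | eng
9 | hr
7 | ops

Derivation:
After SELECT (3 rows):
depts.qty | depts.dept
7 | eng
7 | ops
9 | hr
After ORDER BY (3 rows):
depts.qty | depts.dept
7 | eng
9 | hr
7 | ops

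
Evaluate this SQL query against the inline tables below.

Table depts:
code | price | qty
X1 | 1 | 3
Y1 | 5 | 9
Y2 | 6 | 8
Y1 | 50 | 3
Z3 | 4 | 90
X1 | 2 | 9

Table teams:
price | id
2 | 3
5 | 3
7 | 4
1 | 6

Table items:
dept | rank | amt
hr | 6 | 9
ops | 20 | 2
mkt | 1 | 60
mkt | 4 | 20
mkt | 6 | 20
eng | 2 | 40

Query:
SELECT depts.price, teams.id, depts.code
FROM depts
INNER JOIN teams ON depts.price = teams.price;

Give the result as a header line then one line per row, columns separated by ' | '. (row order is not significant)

After JOIN teams (3 rows):
depts.code | depts.price | depts.qty | teams.price | teams.id
X1 | 1 | 3 | 1 | 6
Y1 | 5 | 9 | 5 | 3
X1 | 2 | 9 | 2 | 3
After SELECT (3 rows):
depts.price | teams.id | depts.code
1 | 6 | X1
5 | 3 | Y1
2 | 3 | X1

== RESULT ==
depts.price | teams.id | depts.code
1 | 6 | X1
5 | 3 | Y1
2 | 3 | X1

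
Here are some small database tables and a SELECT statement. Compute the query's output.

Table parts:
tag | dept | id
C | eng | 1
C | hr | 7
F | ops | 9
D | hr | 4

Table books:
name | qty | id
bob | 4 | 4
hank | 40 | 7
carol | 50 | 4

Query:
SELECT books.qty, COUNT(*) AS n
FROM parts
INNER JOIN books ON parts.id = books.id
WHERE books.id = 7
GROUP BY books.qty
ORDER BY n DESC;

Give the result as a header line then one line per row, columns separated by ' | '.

After JOIN books (3 rows):
parts.tag | parts.dept | parts.id | books.name | books.qty | books.id
C | hr | 7 | hank | 40 | 7
D | hr | 4 | bob | 4 | 4
D | hr | 4 | carol | 50 | 4
After WHERE (1 rows):
parts.tag | parts.dept | parts.id | books.name | books.qty | books.id
C | hr | 7 | hank | 40 | 7
After GROUP BY (1 rows):
books.qty | n
40 | 1
After ORDER BY (1 rows):
books.qty | n
40 | 1

== RESULT ==
books.qty | n
40 | 1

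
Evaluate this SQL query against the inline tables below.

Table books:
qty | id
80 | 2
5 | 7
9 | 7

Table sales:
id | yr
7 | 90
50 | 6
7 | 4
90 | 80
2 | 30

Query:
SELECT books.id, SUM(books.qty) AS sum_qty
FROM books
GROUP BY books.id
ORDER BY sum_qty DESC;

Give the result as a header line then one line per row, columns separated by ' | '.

After GROUP BY (2 rows):
books.id | sum_qty
2 | 80
7 | 14
After ORDER BY (2 rows):
books.id | sum_qty
2 | 80
7 | 14

== RESULT ==
books.id | sum_qty
2 | 80
7 | 14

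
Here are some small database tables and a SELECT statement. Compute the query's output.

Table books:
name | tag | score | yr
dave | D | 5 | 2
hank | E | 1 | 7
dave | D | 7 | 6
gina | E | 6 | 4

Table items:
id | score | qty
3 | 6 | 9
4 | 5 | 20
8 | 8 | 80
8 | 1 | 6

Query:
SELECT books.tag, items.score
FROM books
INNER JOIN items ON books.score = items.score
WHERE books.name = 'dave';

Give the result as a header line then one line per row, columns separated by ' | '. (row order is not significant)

After JOIN items (3 rows):
books.name | books.tag | books.score | books.yr | items.id | items.score | items.qty
dave | D | 5 | 2 | 4 | 5 | 20
hank | E | 1 | 7 | 8 | 1 | 6
gina | E | 6 | 4 | 3 | 6 | 9
After WHERE (1 rows):
books.name | books.tag | books.score | books.yr | items.id | items.score | items.qty
dave | D | 5 | 2 | 4 | 5 | 20
After SELECT (1 rows):
books.tag | items.score
D | 5

== RESULT ==
books.tag | items.score
D | 5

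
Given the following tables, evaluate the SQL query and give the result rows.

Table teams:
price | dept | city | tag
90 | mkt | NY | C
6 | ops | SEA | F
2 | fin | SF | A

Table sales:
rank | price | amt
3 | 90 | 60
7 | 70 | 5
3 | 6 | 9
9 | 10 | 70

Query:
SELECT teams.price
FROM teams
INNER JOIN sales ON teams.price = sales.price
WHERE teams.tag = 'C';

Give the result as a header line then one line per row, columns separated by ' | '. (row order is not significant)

== RESULT ==
teams.price
90

Derivation:
After JOIN sales (2 rows):
teams.price | teams.dept | teams.city | teams.tag | sales.rank | sales.price | sales.amt
90 | mkt | NY | C | 3 | 90 | 60
6 | ops | SEA | F | 3 | 6 | 9
After WHERE (1 rows):
teams.price | teams.dept | teams.city | teams.tag | sales.rank | sales.price | sales.amt
90 | mkt | NY | C | 3 | 90 | 60
After SELECT (1 rows):
teams.price
90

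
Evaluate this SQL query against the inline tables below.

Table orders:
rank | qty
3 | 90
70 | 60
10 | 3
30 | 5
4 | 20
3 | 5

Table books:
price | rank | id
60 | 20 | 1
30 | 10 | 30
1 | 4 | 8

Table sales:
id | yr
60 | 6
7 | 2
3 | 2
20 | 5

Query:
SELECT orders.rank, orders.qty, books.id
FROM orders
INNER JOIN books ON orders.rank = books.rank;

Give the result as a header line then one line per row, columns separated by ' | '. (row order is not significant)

== RESULT ==
orders.rank | orders.qty | books.id
10 | 3 | 30
4 | 20 | 8

Derivation:
After JOIN books (2 rows):
orders.rank | orders.qty | books.price | books.rank | books.id
10 | 3 | 30 | 10 | 30
4 | 20 | 1 | 4 | 8
After SELECT (2 rows):
orders.rank | orders.qty | books.id
10 | 3 | 30
4 | 20 | 8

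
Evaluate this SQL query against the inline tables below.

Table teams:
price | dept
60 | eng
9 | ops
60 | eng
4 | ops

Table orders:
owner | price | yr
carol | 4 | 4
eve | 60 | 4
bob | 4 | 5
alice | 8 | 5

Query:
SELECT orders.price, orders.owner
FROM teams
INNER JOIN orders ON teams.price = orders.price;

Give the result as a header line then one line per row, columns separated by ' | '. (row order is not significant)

== RESULT ==
orders.price | orders.owner
60 | eve
60 | eve
4 | carol
4 | bob

Derivation:
After JOIN orders (4 rows):
teams.price | teams.dept | orders.owner | orders.price | orders.yr
60 | eng | eve | 60 | 4
60 | eng | eve | 60 | 4
4 | ops | carol | 4 | 4
4 | ops | bob | 4 | 5
After SELECT (4 rows):
orders.price | orders.owner
60 | eve
60 | eve
4 | carol
4 | bob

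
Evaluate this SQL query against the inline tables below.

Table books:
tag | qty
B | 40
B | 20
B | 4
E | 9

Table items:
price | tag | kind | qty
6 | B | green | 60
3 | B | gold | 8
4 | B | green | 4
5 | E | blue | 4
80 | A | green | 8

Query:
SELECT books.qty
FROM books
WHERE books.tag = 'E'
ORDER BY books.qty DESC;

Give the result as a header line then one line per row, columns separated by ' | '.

After WHERE (1 rows):
books.tag | books.qty
E | 9
After SELECT (1 rows):
books.qty
9
After ORDER BY (1 rows):
books.qty
9

== RESULT ==
books.qty
9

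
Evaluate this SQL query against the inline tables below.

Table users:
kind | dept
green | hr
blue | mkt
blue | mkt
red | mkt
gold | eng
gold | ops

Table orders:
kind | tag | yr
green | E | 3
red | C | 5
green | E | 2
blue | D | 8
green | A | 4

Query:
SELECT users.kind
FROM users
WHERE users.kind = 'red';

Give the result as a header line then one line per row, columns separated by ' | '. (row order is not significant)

== RESULT ==
users.kind
red

Derivation:
After WHERE (1 rows):
users.kind | users.dept
red | mkt
After SELECT (1 rows):
users.kind
red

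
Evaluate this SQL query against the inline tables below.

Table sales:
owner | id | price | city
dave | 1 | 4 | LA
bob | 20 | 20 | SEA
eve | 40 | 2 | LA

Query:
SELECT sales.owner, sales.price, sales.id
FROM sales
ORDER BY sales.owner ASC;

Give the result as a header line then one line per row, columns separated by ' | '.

After SELECT (3 rows):
sales.owner | sales.price | sales.id
dave | 4 | 1
bob | 20 | 20
eve | 2 | 40
After ORDER BY (3 rows):
sales.owner | sales.price | sales.id
bob | 20 | 20
dave | 4 | 1
eve | 2 | 40

== RESULT ==
sales.owner | sales.price | sales.id
bob | 20 | 20
dave | 4 | 1
eve | 2 | 40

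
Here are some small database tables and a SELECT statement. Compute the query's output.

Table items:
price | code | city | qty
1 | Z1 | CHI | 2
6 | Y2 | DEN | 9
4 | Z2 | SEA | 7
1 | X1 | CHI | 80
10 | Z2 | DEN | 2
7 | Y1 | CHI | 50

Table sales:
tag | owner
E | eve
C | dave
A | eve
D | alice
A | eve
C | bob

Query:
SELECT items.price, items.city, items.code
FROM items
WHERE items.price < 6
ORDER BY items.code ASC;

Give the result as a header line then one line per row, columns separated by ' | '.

== RESULT ==
items.price | items.city | items.code
1 | CHI | X1
1 | CHI | Z1
4 | SEA | Z2

Derivation:
After WHERE (3 rows):
items.price | items.code | items.city | items.qty
1 | Z1 | CHI | 2
4 | Z2 | SEA | 7
1 | X1 | CHI | 80
After SELECT (3 rows):
items.price | items.city | items.code
1 | CHI | Z1
4 | SEA | Z2
1 | CHI | X1
After ORDER BY (3 rows):
items.price | items.city | items.code
1 | CHI | X1
1 | CHI | Z1
4 | SEA | Z2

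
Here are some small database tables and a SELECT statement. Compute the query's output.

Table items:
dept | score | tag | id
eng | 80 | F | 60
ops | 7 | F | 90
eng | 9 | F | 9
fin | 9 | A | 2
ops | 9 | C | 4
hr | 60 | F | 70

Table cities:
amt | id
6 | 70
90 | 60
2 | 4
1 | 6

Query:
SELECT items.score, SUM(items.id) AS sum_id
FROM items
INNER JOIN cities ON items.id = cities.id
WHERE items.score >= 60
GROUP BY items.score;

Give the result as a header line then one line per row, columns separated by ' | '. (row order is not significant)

== RESULT ==
items.score | sum_id
80 | 60
60 | 70

Derivation:
After JOIN cities (3 rows):
items.dept | items.score | items.tag | items.id | cities.amt | cities.id
eng | 80 | F | 60 | 90 | 60
ops | 9 | C | 4 | 2 | 4
hr | 60 | F | 70 | 6 | 70
After WHERE (2 rows):
items.dept | items.score | items.tag | items.id | cities.amt | cities.id
eng | 80 | F | 60 | 90 | 60
hr | 60 | F | 70 | 6 | 70
After GROUP BY (2 rows):
items.score | sum_id
80 | 60
60 | 70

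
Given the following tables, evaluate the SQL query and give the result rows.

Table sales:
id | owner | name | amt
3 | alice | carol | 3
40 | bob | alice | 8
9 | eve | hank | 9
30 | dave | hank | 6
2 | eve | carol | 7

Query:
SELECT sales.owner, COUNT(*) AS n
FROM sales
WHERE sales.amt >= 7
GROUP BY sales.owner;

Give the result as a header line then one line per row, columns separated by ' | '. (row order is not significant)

After WHERE (3 rows):
sales.id | sales.owner | sales.name | sales.amt
40 | bob | alice | 8
9 | eve | hank | 9
2 | eve | carol | 7
After GROUP BY (2 rows):
sales.owner | n
bob | 1
eve | 2

== RESULT ==
sales.owner | n
bob | 1
eve | 2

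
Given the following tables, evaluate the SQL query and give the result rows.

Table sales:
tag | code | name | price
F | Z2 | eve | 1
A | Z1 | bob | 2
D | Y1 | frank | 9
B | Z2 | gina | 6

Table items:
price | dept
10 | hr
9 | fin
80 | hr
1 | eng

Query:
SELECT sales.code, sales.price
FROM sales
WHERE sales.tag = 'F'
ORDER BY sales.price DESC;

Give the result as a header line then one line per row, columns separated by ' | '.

After WHERE (1 rows):
sales.tag | sales.code | sales.name | sales.price
F | Z2 | eve | 1
After SELECT (1 rows):
sales.code | sales.price
Z2 | 1
After ORDER BY (1 rows):
sales.code | sales.price
Z2 | 1

== RESULT ==
sales.code | sales.price
Z2 | 1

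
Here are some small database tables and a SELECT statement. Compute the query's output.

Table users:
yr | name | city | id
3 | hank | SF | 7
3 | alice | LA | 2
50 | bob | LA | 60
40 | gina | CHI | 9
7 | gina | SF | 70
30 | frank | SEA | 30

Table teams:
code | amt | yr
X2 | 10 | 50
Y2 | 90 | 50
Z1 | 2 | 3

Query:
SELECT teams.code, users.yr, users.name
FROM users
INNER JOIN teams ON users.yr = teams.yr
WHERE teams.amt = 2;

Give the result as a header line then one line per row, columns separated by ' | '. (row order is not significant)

After JOIN teams (4 rows):
users.yr | users.name | users.city | users.id | teams.code | teams.amt | teams.yr
3 | hank | SF | 7 | Z1 | 2 | 3
3 | alice | LA | 2 | Z1 | 2 | 3
50 | bob | LA | 60 | X2 | 10 | 50
50 | bob | LA | 60 | Y2 | 90 | 50
After WHERE (2 rows):
users.yr | users.name | users.city | users.id | teams.code | teams.amt | teams.yr
3 | hank | SF | 7 | Z1 | 2 | 3
3 | alice | LA | 2 | Z1 | 2 | 3
After SELECT (2 rows):
teams.code | users.yr | users.name
Z1 | 3 | hank
Z1 | 3 | alice

== RESULT ==
teams.code | users.yr | users.name
Z1 | 3 | hank
Z1 | 3 | alice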